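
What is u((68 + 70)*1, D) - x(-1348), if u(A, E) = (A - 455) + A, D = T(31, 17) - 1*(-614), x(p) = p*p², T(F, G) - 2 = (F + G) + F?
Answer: 2449456013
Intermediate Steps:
T(F, G) = 2 + G + 2*F (T(F, G) = 2 + ((F + G) + F) = 2 + (G + 2*F) = 2 + G + 2*F)
x(p) = p³
D = 695 (D = (2 + 17 + 2*31) - 1*(-614) = (2 + 17 + 62) + 614 = 81 + 614 = 695)
u(A, E) = -455 + 2*A (u(A, E) = (-455 + A) + A = -455 + 2*A)
u((68 + 70)*1, D) - x(-1348) = (-455 + 2*((68 + 70)*1)) - 1*(-1348)³ = (-455 + 2*(138*1)) - 1*(-2449456192) = (-455 + 2*138) + 2449456192 = (-455 + 276) + 2449456192 = -179 + 2449456192 = 2449456013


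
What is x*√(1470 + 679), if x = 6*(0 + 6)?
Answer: 36*√2149 ≈ 1668.9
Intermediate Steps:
x = 36 (x = 6*6 = 36)
x*√(1470 + 679) = 36*√(1470 + 679) = 36*√2149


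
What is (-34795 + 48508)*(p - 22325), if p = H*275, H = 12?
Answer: -260889825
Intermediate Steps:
p = 3300 (p = 12*275 = 3300)
(-34795 + 48508)*(p - 22325) = (-34795 + 48508)*(3300 - 22325) = 13713*(-19025) = -260889825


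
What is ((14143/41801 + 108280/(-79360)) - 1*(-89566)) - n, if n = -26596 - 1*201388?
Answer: 26335347483605/82933184 ≈ 3.1755e+5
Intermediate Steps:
n = -227984 (n = -26596 - 201388 = -227984)
((14143/41801 + 108280/(-79360)) - 1*(-89566)) - n = ((14143/41801 + 108280/(-79360)) - 1*(-89566)) - 1*(-227984) = ((14143*(1/41801) + 108280*(-1/79360)) + 89566) + 227984 = ((14143/41801 - 2707/1984) + 89566) + 227984 = (-85095595/82933184 + 89566) + 227984 = 7427908462549/82933184 + 227984 = 26335347483605/82933184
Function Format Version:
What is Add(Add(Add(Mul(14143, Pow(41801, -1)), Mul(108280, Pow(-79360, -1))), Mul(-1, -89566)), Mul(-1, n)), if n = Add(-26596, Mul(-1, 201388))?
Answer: Rational(26335347483605, 82933184) ≈ 3.1755e+5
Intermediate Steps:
n = -227984 (n = Add(-26596, -201388) = -227984)
Add(Add(Add(Mul(14143, Pow(41801, -1)), Mul(108280, Pow(-79360, -1))), Mul(-1, -89566)), Mul(-1, n)) = Add(Add(Add(Mul(14143, Pow(41801, -1)), Mul(108280, Pow(-79360, -1))), Mul(-1, -89566)), Mul(-1, -227984)) = Add(Add(Add(Mul(14143, Rational(1, 41801)), Mul(108280, Rational(-1, 79360))), 89566), 227984) = Add(Add(Add(Rational(14143, 41801), Rational(-2707, 1984)), 89566), 227984) = Add(Add(Rational(-85095595, 82933184), 89566), 227984) = Add(Rational(7427908462549, 82933184), 227984) = Rational(26335347483605, 82933184)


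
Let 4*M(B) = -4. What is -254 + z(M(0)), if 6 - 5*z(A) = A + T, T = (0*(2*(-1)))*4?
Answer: -1263/5 ≈ -252.60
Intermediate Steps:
M(B) = -1 (M(B) = (¼)*(-4) = -1)
T = 0 (T = (0*(-2))*4 = 0*4 = 0)
z(A) = 6/5 - A/5 (z(A) = 6/5 - (A + 0)/5 = 6/5 - A/5)
-254 + z(M(0)) = -254 + (6/5 - ⅕*(-1)) = -254 + (6/5 + ⅕) = -254 + 7/5 = -1263/5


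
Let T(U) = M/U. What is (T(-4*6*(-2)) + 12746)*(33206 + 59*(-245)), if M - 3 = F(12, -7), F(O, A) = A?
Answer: 2867984201/12 ≈ 2.3900e+8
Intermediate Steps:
M = -4 (M = 3 - 7 = -4)
T(U) = -4/U
(T(-4*6*(-2)) + 12746)*(33206 + 59*(-245)) = (-4/(-4*6*(-2)) + 12746)*(33206 + 59*(-245)) = (-4/((-24*(-2))) + 12746)*(33206 - 14455) = (-4/48 + 12746)*18751 = (-4*1/48 + 12746)*18751 = (-1/12 + 12746)*18751 = (152951/12)*18751 = 2867984201/12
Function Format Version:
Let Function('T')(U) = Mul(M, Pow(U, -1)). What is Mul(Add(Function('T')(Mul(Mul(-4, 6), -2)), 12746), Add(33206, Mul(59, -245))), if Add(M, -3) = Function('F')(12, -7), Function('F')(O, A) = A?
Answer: Rational(2867984201, 12) ≈ 2.3900e+8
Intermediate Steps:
M = -4 (M = Add(3, -7) = -4)
Function('T')(U) = Mul(-4, Pow(U, -1))
Mul(Add(Function('T')(Mul(Mul(-4, 6), -2)), 12746), Add(33206, Mul(59, -245))) = Mul(Add(Mul(-4, Pow(Mul(Mul(-4, 6), -2), -1)), 12746), Add(33206, Mul(59, -245))) = Mul(Add(Mul(-4, Pow(Mul(-24, -2), -1)), 12746), Add(33206, -14455)) = Mul(Add(Mul(-4, Pow(48, -1)), 12746), 18751) = Mul(Add(Mul(-4, Rational(1, 48)), 12746), 18751) = Mul(Add(Rational(-1, 12), 12746), 18751) = Mul(Rational(152951, 12), 18751) = Rational(2867984201, 12)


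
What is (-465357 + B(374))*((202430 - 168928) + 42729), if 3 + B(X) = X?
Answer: -35446347766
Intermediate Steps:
B(X) = -3 + X
(-465357 + B(374))*((202430 - 168928) + 42729) = (-465357 + (-3 + 374))*((202430 - 168928) + 42729) = (-465357 + 371)*(33502 + 42729) = -464986*76231 = -35446347766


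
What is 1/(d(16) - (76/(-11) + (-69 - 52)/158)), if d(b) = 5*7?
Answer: 1738/74169 ≈ 0.023433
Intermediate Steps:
d(b) = 35
1/(d(16) - (76/(-11) + (-69 - 52)/158)) = 1/(35 - (76/(-11) + (-69 - 52)/158)) = 1/(35 - (76*(-1/11) - 121*1/158)) = 1/(35 - (-76/11 - 121/158)) = 1/(35 - 1*(-13339/1738)) = 1/(35 + 13339/1738) = 1/(74169/1738) = 1738/74169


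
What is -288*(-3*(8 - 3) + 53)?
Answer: -10944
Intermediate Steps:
-288*(-3*(8 - 3) + 53) = -288*(-3*5 + 53) = -288*(-15 + 53) = -288*38 = -10944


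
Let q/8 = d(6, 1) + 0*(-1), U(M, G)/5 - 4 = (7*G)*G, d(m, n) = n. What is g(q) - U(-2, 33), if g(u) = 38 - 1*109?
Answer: -38206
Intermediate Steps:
U(M, G) = 20 + 35*G**2 (U(M, G) = 20 + 5*((7*G)*G) = 20 + 5*(7*G**2) = 20 + 35*G**2)
q = 8 (q = 8*(1 + 0*(-1)) = 8*(1 + 0) = 8*1 = 8)
g(u) = -71 (g(u) = 38 - 109 = -71)
g(q) - U(-2, 33) = -71 - (20 + 35*33**2) = -71 - (20 + 35*1089) = -71 - (20 + 38115) = -71 - 1*38135 = -71 - 38135 = -38206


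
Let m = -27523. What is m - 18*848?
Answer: -42787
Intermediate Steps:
m - 18*848 = -27523 - 18*848 = -27523 - 1*15264 = -27523 - 15264 = -42787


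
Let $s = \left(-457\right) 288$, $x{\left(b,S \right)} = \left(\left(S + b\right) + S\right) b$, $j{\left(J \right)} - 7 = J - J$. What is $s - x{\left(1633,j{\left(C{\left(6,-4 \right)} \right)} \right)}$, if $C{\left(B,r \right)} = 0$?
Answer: $-2821167$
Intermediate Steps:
$j{\left(J \right)} = 7$ ($j{\left(J \right)} = 7 + \left(J - J\right) = 7 + 0 = 7$)
$x{\left(b,S \right)} = b \left(b + 2 S\right)$ ($x{\left(b,S \right)} = \left(b + 2 S\right) b = b \left(b + 2 S\right)$)
$s = -131616$
$s - x{\left(1633,j{\left(C{\left(6,-4 \right)} \right)} \right)} = -131616 - 1633 \left(1633 + 2 \cdot 7\right) = -131616 - 1633 \left(1633 + 14\right) = -131616 - 1633 \cdot 1647 = -131616 - 2689551 = -2821167$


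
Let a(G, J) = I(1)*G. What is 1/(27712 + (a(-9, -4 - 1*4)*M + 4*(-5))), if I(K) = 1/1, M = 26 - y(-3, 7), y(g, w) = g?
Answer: 1/27431 ≈ 3.6455e-5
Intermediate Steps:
M = 29 (M = 26 - 1*(-3) = 26 + 3 = 29)
I(K) = 1
a(G, J) = G (a(G, J) = 1*G = G)
1/(27712 + (a(-9, -4 - 1*4)*M + 4*(-5))) = 1/(27712 + (-9*29 + 4*(-5))) = 1/(27712 + (-261 - 20)) = 1/(27712 - 281) = 1/27431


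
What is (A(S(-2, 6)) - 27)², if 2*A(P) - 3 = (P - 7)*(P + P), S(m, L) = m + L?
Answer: 5625/4 ≈ 1406.3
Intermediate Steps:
S(m, L) = L + m
A(P) = 3/2 + P*(-7 + P) (A(P) = 3/2 + ((P - 7)*(P + P))/2 = 3/2 + ((-7 + P)*(2*P))/2 = 3/2 + (2*P*(-7 + P))/2 = 3/2 + P*(-7 + P))
(A(S(-2, 6)) - 27)² = ((3/2 + (6 - 2)² - 7*(6 - 2)) - 27)² = ((3/2 + 4² - 7*4) - 27)² = ((3/2 + 16 - 28) - 27)² = (-21/2 - 27)² = (-75/2)² = 5625/4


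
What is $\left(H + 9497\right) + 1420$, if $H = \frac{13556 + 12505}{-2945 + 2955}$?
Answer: $\frac{135231}{10} \approx 13523.0$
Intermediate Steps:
$H = \frac{26061}{10} \approx 2606.1$
$\left(H + 9497\right) + 1420 = \left(\frac{26061}{10} + 9497\right) + 1420 = \frac{121031}{10} + 1420 = \frac{135231}{10}$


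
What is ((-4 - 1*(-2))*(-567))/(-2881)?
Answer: -1134/2881 ≈ -0.39361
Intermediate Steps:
((-4 - 1*(-2))*(-567))/(-2881) = ((-4 + 2)*(-567))*(-1/2881) = -2*(-567)*(-1/2881) = 1134*(-1/2881) = -1134/2881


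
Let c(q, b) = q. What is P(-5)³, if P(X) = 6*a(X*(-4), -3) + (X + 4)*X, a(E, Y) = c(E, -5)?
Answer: 1953125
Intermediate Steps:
a(E, Y) = E
P(X) = -24*X + X*(4 + X) (P(X) = 6*(X*(-4)) + (X + 4)*X = 6*(-4*X) + (4 + X)*X = -24*X + X*(4 + X))
P(-5)³ = (-5*(-20 - 5))³ = (-5*(-25))³ = 125³ = 1953125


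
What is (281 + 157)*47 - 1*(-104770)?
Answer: 125356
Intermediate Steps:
(281 + 157)*47 - 1*(-104770) = 438*47 + 104770 = 20586 + 104770 = 125356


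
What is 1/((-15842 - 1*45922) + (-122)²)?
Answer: -1/46880 ≈ -2.1331e-5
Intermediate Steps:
1/((-15842 - 1*45922) + (-122)²) = 1/((-15842 - 45922) + 14884) = 1/(-61764 + 14884) = 1/(-46880) = -1/46880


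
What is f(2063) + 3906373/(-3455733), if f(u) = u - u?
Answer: -3906373/3455733 ≈ -1.1304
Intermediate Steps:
f(u) = 0
f(2063) + 3906373/(-3455733) = 0 + 3906373/(-3455733) = 0 + 3906373*(-1/3455733) = 0 - 3906373/3455733 = -3906373/3455733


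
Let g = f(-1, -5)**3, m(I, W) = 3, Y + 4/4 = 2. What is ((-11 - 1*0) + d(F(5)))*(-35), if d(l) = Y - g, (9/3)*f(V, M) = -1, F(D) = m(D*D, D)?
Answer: 9415/27 ≈ 348.70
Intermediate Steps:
Y = 1 (Y = -1 + 2 = 1)
F(D) = 3
f(V, M) = -1/3 (f(V, M) = (1/3)*(-1) = -1/3)
g = -1/27 (g = (-1/3)**3 = -1/27 ≈ -0.037037)
d(l) = 28/27 (d(l) = 1 - 1*(-1/27) = 1 + 1/27 = 28/27)
((-11 - 1*0) + d(F(5)))*(-35) = ((-11 - 1*0) + 28/27)*(-35) = ((-11 + 0) + 28/27)*(-35) = (-11 + 28/27)*(-35) = -269/27*(-35) = 9415/27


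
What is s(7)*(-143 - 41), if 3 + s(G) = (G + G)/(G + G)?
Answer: 368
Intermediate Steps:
s(G) = -2 (s(G) = -3 + (G + G)/(G + G) = -3 + (2*G)/((2*G)) = -3 + (2*G)*(1/(2*G)) = -3 + 1 = -2)
s(7)*(-143 - 41) = -2*(-143 - 41) = -2*(-184) = 368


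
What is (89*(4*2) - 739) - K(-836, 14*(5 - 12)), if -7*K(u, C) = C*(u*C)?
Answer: -1147019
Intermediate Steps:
K(u, C) = -u*C**2/7 (K(u, C) = -C*u*C/7 = -C*C*u/7 = -u*C**2/7)
(89*(4*2) - 739) - K(-836, 14*(5 - 12)) = (89*(4*2) - 739) - (-1)*(-836)*(14*(5 - 12))**2/7 = (89*8 - 739) - (-1)*(-836)*(14*(-7))**2/7 = (712 - 739) - (-1)*(-836)*(-98)**2/7 = -27 - (-1)*(-836)*9604/7 = -27 - 1*1146992 = -27 - 1146992 = -1147019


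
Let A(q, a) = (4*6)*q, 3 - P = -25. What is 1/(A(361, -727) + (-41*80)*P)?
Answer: -1/83176 ≈ -1.2023e-5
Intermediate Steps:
P = 28 (P = 3 - 1*(-25) = 3 + 25 = 28)
A(q, a) = 24*q
1/(A(361, -727) + (-41*80)*P) = 1/(24*361 - 41*80*28) = 1/(8664 - 3280*28) = 1/(8664 - 91840) = 1/(-83176) = -1/83176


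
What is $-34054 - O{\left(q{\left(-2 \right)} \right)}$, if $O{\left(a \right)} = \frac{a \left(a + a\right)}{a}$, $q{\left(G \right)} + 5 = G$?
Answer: $-34040$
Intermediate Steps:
$q{\left(G \right)} = -5 + G$
$O{\left(a \right)} = 2 a$ ($O{\left(a \right)} = \frac{a 2 a}{a} = \frac{2 a^{2}}{a} = 2 a$)
$-34054 - O{\left(q{\left(-2 \right)} \right)} = -34054 - 2 \left(-5 - 2\right) = -34054 - 2 \left(-7\right) = -34054 - -14 = -34054 + 14 = -34040$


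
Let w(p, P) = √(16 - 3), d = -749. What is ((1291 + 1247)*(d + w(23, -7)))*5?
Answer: -9504810 + 12690*√13 ≈ -9.4591e+6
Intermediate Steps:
w(p, P) = √13
((1291 + 1247)*(d + w(23, -7)))*5 = ((1291 + 1247)*(-749 + √13))*5 = (2538*(-749 + √13))*5 = (-1900962 + 2538*√13)*5 = -9504810 + 12690*√13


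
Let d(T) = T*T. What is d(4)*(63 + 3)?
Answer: 1056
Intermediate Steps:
d(T) = T**2
d(4)*(63 + 3) = 4**2*(63 + 3) = 16*66 = 1056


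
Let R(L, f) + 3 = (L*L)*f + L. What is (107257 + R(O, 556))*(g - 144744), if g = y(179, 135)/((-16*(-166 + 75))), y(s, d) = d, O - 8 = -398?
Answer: -159329465960838/13 ≈ -1.2256e+13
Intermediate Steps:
O = -390 (O = 8 - 398 = -390)
g = 135/1456 (g = 135/((-16*(-166 + 75))) = 135/((-16*(-91))) = 135/1456 ≈ 0.092720)
R(L, f) = -3 + L + f*L**2 (R(L, f) = -3 + ((L*L)*f + L) = -3 + (L**2*f + L) = -3 + (f*L**2 + L) = -3 + (L + f*L**2) = -3 + L + f*L**2)
(107257 + R(O, 556))*(g - 144744) = (107257 + (-3 - 390 + 556*(-390)**2))*(135/1456 - 144744) = (107257 + (-3 - 390 + 556*152100))*(-210747129/1456) = (107257 + (-3 - 390 + 84567600))*(-210747129/1456) = (107257 + 84567207)*(-210747129/1456) = 84674464*(-210747129/1456) = -159329465960838/13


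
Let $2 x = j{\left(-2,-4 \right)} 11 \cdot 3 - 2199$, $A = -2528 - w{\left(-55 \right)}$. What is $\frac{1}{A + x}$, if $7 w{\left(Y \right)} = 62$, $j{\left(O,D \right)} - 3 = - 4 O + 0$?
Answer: $- \frac{7}{24184} \approx -0.00028945$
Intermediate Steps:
$j{\left(O,D \right)} = 3 - 4 O$ ($j{\left(O,D \right)} = 3 + \left(- 4 O + 0\right) = 3 - 4 O$)
$w{\left(Y \right)} = \frac{62}{7}$ ($w{\left(Y \right)} = \frac{1}{7} \cdot 62 = \frac{62}{7}$)
$A = - \frac{17758}{7}$ ($A = -2528 - \frac{62}{7} = - \frac{17758}{7} \approx -2536.9$)
$x = -918$ ($x = \frac{\left(3 - -8\right) 11 \cdot 3 - 2199}{2} = \frac{\left(3 + 8\right) 11 \cdot 3 - 2199}{2} = \frac{11 \cdot 11 \cdot 3 - 2199}{2} = \frac{121 \cdot 3 - 2199}{2} = \frac{363 - 2199}{2} = \frac{1}{2} \left(-1836\right) = -918$)
$\frac{1}{A + x} = \frac{1}{- \frac{17758}{7} - 918} = \frac{1}{- \frac{24184}{7}} = - \frac{7}{24184}$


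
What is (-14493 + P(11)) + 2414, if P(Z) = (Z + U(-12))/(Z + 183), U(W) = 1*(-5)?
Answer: -1171660/97 ≈ -12079.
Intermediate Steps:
U(W) = -5
P(Z) = (-5 + Z)/(183 + Z) (P(Z) = (Z - 5)/(Z + 183) = (-5 + Z)/(183 + Z))
(-14493 + P(11)) + 2414 = (-14493 + (-5 + 11)/(183 + 11)) + 2414 = (-14493 + 6/194) + 2414 = (-14493 + (1/194)*6) + 2414 = (-14493 + 3/97) + 2414 = -1405818/97 + 2414 = -1171660/97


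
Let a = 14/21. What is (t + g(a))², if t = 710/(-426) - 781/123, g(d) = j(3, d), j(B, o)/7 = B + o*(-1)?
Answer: 116281/1681 ≈ 69.174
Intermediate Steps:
j(B, o) = -7*o + 7*B (j(B, o) = 7*(B + o*(-1)) = 7*(B - o) = -7*o + 7*B)
a = ⅔ (a = 14*(1/21) = ⅔ ≈ 0.66667)
g(d) = 21 - 7*d (g(d) = -7*d + 7*3 = -7*d + 21 = 21 - 7*d)
t = -986/123 (t = 710*(-1/426) - 781*1/123 = -5/3 - 781/123 = -986/123 ≈ -8.0163)
(t + g(a))² = (-986/123 + (21 - 7*⅔))² = (-986/123 + (21 - 14/3))² = (-986/123 + 49/3)² = (341/41)² = 116281/1681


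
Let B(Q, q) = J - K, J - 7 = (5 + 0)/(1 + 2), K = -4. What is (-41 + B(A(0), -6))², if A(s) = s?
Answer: 7225/9 ≈ 802.78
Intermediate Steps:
J = 26/3 (J = 7 + (5 + 0)/(1 + 2) = 7 + 5/3 = 26/3 ≈ 8.6667)
B(Q, q) = 38/3 (B(Q, q) = 26/3 - 1*(-4) = 26/3 + 4 = 38/3)
(-41 + B(A(0), -6))² = (-41 + 38/3)² = (-85/3)² = 7225/9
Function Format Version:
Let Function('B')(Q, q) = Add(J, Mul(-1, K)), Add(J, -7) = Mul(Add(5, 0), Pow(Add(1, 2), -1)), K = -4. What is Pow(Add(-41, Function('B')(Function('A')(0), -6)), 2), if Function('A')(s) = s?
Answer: Rational(7225, 9) ≈ 802.78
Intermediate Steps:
J = Rational(26, 3) (J = Add(7, Mul(Add(5, 0), Pow(Add(1, 2), -1))) = Add(7, Mul(5, Pow(3, -1))) = Add(7, Mul(5, Rational(1, 3))) = Add(7, Rational(5, 3)) = Rational(26, 3) ≈ 8.6667)
Function('B')(Q, q) = Rational(38, 3) (Function('B')(Q, q) = Add(Rational(26, 3), Mul(-1, -4)) = Add(Rational(26, 3), 4) = Rational(38, 3))
Pow(Add(-41, Function('B')(Function('A')(0), -6)), 2) = Pow(Add(-41, Rational(38, 3)), 2) = Pow(Rational(-85, 3), 2) = Rational(7225, 9)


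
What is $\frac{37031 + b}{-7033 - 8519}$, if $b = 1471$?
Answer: $- \frac{713}{288} \approx -2.4757$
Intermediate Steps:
$\frac{37031 + b}{-7033 - 8519} = \frac{37031 + 1471}{-7033 - 8519} = \frac{38502}{-15552} = 38502 \left(- \frac{1}{15552}\right) = - \frac{713}{288}$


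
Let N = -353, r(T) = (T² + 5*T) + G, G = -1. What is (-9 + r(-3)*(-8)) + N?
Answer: -306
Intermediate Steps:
r(T) = -1 + T² + 5*T (r(T) = (T² + 5*T) - 1 = -1 + T² + 5*T)
(-9 + r(-3)*(-8)) + N = (-9 + (-1 + (-3)² + 5*(-3))*(-8)) - 353 = (-9 + (-1 + 9 - 15)*(-8)) - 353 = (-9 - 7*(-8)) - 353 = (-9 + 56) - 353 = 47 - 353 = -306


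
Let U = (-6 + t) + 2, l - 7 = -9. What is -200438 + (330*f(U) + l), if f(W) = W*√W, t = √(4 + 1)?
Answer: -200440 - 330*I*(4 - √5)^(3/2) ≈ -2.0044e+5 - 773.1*I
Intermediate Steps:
l = -2 (l = 7 - 9 = -2)
t = √5 ≈ 2.2361
U = -4 + √5 (U = (-6 + √5) + 2 = -4 + √5 ≈ -1.7639)
f(W) = W^(3/2)
-200438 + (330*f(U) + l) = -200438 + (330*(-4 + √5)^(3/2) - 2) = -200438 + (-2 + 330*(-4 + √5)^(3/2)) = -200440 + 330*(-4 + √5)^(3/2)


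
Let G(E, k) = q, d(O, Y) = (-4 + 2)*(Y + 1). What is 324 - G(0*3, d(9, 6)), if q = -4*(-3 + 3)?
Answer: 324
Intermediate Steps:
q = 0 (q = -4*0 = 0)
d(O, Y) = -2 - 2*Y (d(O, Y) = -2*(1 + Y) = -2 - 2*Y)
G(E, k) = 0
324 - G(0*3, d(9, 6)) = 324 - 1*0 = 324 + 0 = 324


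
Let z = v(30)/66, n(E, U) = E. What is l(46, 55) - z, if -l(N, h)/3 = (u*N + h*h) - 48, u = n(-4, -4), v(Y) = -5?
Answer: -553009/66 ≈ -8378.9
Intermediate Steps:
u = -4
l(N, h) = 144 - 3*h² + 12*N (l(N, h) = -3*((-4*N + h*h) - 48) = -3*((-4*N + h²) - 48) = -3*((h² - 4*N) - 48) = -3*(-48 + h² - 4*N) = 144 - 3*h² + 12*N)
z = -5/66 ≈ -0.075758
l(46, 55) - z = (144 - 3*55² + 12*46) - 1*(-5/66) = (144 - 3*3025 + 552) + 5/66 = (144 - 9075 + 552) + 5/66 = -8379 + 5/66 = -553009/66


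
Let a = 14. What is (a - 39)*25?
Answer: -625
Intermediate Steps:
(a - 39)*25 = (14 - 39)*25 = -25*25 = -625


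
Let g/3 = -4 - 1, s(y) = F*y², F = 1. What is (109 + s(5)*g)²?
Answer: 70756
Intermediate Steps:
s(y) = y² (s(y) = 1*y² = y²)
g = -15 (g = 3*(-4 - 1) = 3*(-5) = -15)
(109 + s(5)*g)² = (109 + 5²*(-15))² = (109 + 25*(-15))² = (109 - 375)² = (-266)² = 70756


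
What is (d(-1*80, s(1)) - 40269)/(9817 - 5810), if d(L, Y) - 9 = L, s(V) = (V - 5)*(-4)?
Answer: -40340/4007 ≈ -10.067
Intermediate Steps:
s(V) = 20 - 4*V (s(V) = (-5 + V)*(-4) = 20 - 4*V)
d(L, Y) = 9 + L
(d(-1*80, s(1)) - 40269)/(9817 - 5810) = ((9 - 1*80) - 40269)/(9817 - 5810) = ((9 - 80) - 40269)/4007 = (-71 - 40269)*(1/4007) = -40340*1/4007 = -40340/4007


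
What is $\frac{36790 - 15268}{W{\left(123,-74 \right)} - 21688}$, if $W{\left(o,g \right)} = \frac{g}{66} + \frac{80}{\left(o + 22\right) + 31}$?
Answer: $- \frac{32283}{32533} \approx -0.99232$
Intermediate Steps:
$W{\left(o,g \right)} = \frac{80}{53 + o} + \frac{g}{66}$ ($W{\left(o,g \right)} = g \frac{1}{66} + \frac{80}{\left(22 + o\right) + 31} = \frac{g}{66} + \frac{80}{53 + o} = \frac{80}{53 + o} + \frac{g}{66}$)
$\frac{36790 - 15268}{W{\left(123,-74 \right)} - 21688} = \frac{36790 - 15268}{\frac{5280 + 53 \left(-74\right) - 9102}{66 \left(53 + 123\right)} - 21688} = \frac{21522}{\frac{5280 - 3922 - 9102}{66 \cdot 176} - 21688} = \frac{21522}{\frac{1}{66} \cdot \frac{1}{176} \left(-7744\right) - 21688} = \frac{21522}{- \frac{2}{3} - 21688} = \frac{21522}{- \frac{65066}{3}} = 21522 \left(- \frac{3}{65066}\right) = - \frac{32283}{32533}$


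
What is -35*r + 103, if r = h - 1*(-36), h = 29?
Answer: -2172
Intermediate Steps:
r = 65 (r = 29 - 1*(-36) = 29 + 36 = 65)
-35*r + 103 = -35*65 + 103 = -2275 + 103 = -2172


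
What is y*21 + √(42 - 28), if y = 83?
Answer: 1743 + √14 ≈ 1746.7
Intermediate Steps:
y*21 + √(42 - 28) = 83*21 + √(42 - 28) = 1743 + √14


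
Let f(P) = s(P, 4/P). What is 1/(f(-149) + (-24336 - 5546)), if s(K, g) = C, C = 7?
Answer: -1/29875 ≈ -3.3473e-5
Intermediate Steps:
s(K, g) = 7
f(P) = 7
1/(f(-149) + (-24336 - 5546)) = 1/(7 + (-24336 - 5546)) = 1/(7 - 29882) = 1/(-29875) = -1/29875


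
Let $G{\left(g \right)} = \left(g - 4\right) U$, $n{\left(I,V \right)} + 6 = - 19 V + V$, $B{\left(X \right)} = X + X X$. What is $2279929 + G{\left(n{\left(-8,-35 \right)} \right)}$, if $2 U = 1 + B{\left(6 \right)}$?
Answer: $2293259$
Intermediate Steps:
$B{\left(X \right)} = X + X^{2}$
$U = \frac{43}{2}$ ($U = \frac{1 + 6 \left(1 + 6\right)}{2} = \frac{1 + 6 \cdot 7}{2} = \frac{1 + 42}{2} = \frac{1}{2} \cdot 43 = \frac{43}{2} \approx 21.5$)
$n{\left(I,V \right)} = -6 - 18 V$ ($n{\left(I,V \right)} = -6 + \left(- 19 V + V\right) = -6 - 18 V$)
$G{\left(g \right)} = -86 + \frac{43 g}{2}$ ($G{\left(g \right)} = \left(g - 4\right) \frac{43}{2} = \left(-4 + g\right) \frac{43}{2} = -86 + \frac{43 g}{2}$)
$2279929 + G{\left(n{\left(-8,-35 \right)} \right)} = 2279929 - \left(86 - \frac{43 \left(-6 - -630\right)}{2}\right) = 2279929 - \left(86 - \frac{43 \left(-6 + 630\right)}{2}\right) = 2279929 + \left(-86 + \frac{43}{2} \cdot 624\right) = 2279929 + \left(-86 + 13416\right) = 2279929 + 13330 = 2293259$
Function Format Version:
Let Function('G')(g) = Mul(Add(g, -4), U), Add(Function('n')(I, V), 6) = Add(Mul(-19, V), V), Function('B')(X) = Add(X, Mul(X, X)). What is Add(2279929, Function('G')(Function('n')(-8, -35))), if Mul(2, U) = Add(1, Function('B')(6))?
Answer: 2293259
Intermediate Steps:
Function('B')(X) = Add(X, Pow(X, 2))
U = Rational(43, 2) (U = Mul(Rational(1, 2), Add(1, Mul(6, Add(1, 6)))) = Mul(Rational(1, 2), Add(1, Mul(6, 7))) = Mul(Rational(1, 2), Add(1, 42)) = Mul(Rational(1, 2), 43) = Rational(43, 2) ≈ 21.500)
Function('n')(I, V) = Add(-6, Mul(-18, V)) (Function('n')(I, V) = Add(-6, Add(Mul(-19, V), V)) = Add(-6, Mul(-18, V)))
Function('G')(g) = Add(-86, Mul(Rational(43, 2), g)) (Function('G')(g) = Mul(Add(g, -4), Rational(43, 2)) = Mul(Add(-4, g), Rational(43, 2)) = Add(-86, Mul(Rational(43, 2), g)))
Add(2279929, Function('G')(Function('n')(-8, -35))) = Add(2279929, Add(-86, Mul(Rational(43, 2), Add(-6, Mul(-18, -35))))) = Add(2279929, Add(-86, Mul(Rational(43, 2), Add(-6, 630)))) = Add(2279929, Add(-86, Mul(Rational(43, 2), 624))) = Add(2279929, Add(-86, 13416)) = Add(2279929, 13330) = 2293259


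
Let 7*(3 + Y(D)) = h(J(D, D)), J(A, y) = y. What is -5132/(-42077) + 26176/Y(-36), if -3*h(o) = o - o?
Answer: -1101392156/126231 ≈ -8725.2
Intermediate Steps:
h(o) = 0 (h(o) = -(o - o)/3 = -⅓*0 = 0)
Y(D) = -3 (Y(D) = -3 + (⅐)*0 = -3 + 0 = -3)
-5132/(-42077) + 26176/Y(-36) = -5132/(-42077) + 26176/(-3) = -5132*(-1/42077) + 26176*(-⅓) = 5132/42077 - 26176/3 = -1101392156/126231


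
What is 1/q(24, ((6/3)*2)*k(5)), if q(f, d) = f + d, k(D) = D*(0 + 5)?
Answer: 1/124 ≈ 0.0080645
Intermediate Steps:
k(D) = 5*D (k(D) = D*5 = 5*D)
q(f, d) = d + f
1/q(24, ((6/3)*2)*k(5)) = 1/(((6/3)*2)*(5*5) + 24) = 1/(((6*(1/3))*2)*25 + 24) = 1/((2*2)*25 + 24) = 1/(4*25 + 24) = 1/(100 + 24) = 1/124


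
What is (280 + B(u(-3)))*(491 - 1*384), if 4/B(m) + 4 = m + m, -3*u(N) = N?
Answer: 29746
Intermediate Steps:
u(N) = -N/3
B(m) = 4/(-4 + 2*m) (B(m) = 4/(-4 + (m + m)) = 4/(-4 + 2*m))
(280 + B(u(-3)))*(491 - 1*384) = (280 + 2/(-2 - ⅓*(-3)))*(491 - 1*384) = (280 + 2/(-2 + 1))*(491 - 384) = (280 + 2/(-1))*107 = (280 + 2*(-1))*107 = (280 - 2)*107 = 278*107 = 29746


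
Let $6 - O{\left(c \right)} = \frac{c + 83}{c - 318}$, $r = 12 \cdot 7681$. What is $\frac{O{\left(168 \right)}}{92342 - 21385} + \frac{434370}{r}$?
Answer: $\frac{192639370978}{40876553775} \approx 4.7127$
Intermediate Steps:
$r = 92172$
$O{\left(c \right)} = 6 - \frac{83 + c}{-318 + c}$ ($O{\left(c \right)} = 6 - \frac{c + 83}{c - 318} = 6 - \frac{83 + c}{-318 + c}$)
$\frac{O{\left(168 \right)}}{92342 - 21385} + \frac{434370}{r} = \frac{\frac{1}{-318 + 168} \left(-1991 + 5 \cdot 168\right)}{92342 - 21385} + \frac{434370}{92172} = \frac{\frac{1}{-150} \left(-1991 + 840\right)}{92342 - 21385} + 434370 \cdot \frac{1}{92172} = \frac{\left(- \frac{1}{150}\right) \left(-1151\right)}{70957} + \frac{72395}{15362} = \frac{1151}{150} \cdot \frac{1}{70957} + \frac{72395}{15362} = \frac{1151}{10643550} + \frac{72395}{15362} = \frac{192639370978}{40876553775}$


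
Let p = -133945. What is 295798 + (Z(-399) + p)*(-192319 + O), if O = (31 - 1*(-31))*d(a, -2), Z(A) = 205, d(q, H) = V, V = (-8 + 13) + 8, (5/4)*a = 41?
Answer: 25613244418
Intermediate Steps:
a = 164/5 (a = (4/5)*41 = 164/5 ≈ 32.800)
V = 13 (V = 5 + 8 = 13)
d(q, H) = 13
O = 806 (O = (31 - 1*(-31))*13 = (31 + 31)*13 = 62*13 = 806)
295798 + (Z(-399) + p)*(-192319 + O) = 295798 + (205 - 133945)*(-192319 + 806) = 295798 - 133740*(-191513) = 295798 + 25612948620 = 25613244418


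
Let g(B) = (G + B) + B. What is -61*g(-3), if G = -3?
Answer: 549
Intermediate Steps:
g(B) = -3 + 2*B (g(B) = (-3 + B) + B = -3 + 2*B)
-61*g(-3) = -61*(-3 + 2*(-3)) = -61*(-3 - 6) = -61*(-9) = 549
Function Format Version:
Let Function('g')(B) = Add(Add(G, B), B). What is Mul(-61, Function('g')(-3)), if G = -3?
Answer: 549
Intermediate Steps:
Function('g')(B) = Add(-3, Mul(2, B)) (Function('g')(B) = Add(Add(-3, B), B) = Add(-3, Mul(2, B)))
Mul(-61, Function('g')(-3)) = Mul(-61, Add(-3, Mul(2, -3))) = Mul(-61, Add(-3, -6)) = Mul(-61, -9) = 549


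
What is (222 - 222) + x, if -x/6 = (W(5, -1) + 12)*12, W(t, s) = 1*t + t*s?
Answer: -864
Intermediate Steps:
W(t, s) = t + s*t
x = -864 (x = -6*(5*(1 - 1) + 12)*12 = -6*(5*0 + 12)*12 = -6*(0 + 12)*12 = -72*12 = -6*144 = -864)
(222 - 222) + x = (222 - 222) - 864 = 0 - 864 = -864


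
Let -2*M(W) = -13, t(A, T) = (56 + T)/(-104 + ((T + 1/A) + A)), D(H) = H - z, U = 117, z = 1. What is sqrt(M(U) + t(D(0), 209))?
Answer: sqrt(385014)/206 ≈ 3.0121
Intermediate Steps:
D(H) = -1 + H (D(H) = H - 1*1 = H - 1 = -1 + H)
t(A, T) = (56 + T)/(-104 + A + T + 1/A) (t(A, T) = (56 + T)/(-104 + (A + T + 1/A)) = (56 + T)/(-104 + A + T + 1/A))
M(W) = 13/2 (M(W) = -1/2*(-13) = 13/2)
sqrt(M(U) + t(D(0), 209)) = sqrt(13/2 + (-1 + 0)*(56 + 209)/(1 + (-1 + 0)**2 - 104*(-1 + 0) + (-1 + 0)*209)) = sqrt(13/2 - 1*265/(1 + (-1)**2 - 104*(-1) - 1*209)) = sqrt(13/2 - 1*265/(1 + 1 + 104 - 209)) = sqrt(13/2 - 1*265/(-103)) = sqrt(13/2 - 1*(-1/103)*265) = sqrt(13/2 + 265/103) = sqrt(1869/206) = sqrt(385014)/206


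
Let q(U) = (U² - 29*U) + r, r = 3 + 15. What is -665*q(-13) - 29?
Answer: -375089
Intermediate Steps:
r = 18
q(U) = 18 + U² - 29*U (q(U) = (U² - 29*U) + 18 = 18 + U² - 29*U)
-665*q(-13) - 29 = -665*(18 + (-13)² - 29*(-13)) - 29 = -665*(18 + 169 + 377) - 29 = -665*564 - 29 = -375060 - 29 = -375089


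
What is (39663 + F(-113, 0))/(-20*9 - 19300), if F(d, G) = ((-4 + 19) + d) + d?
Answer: -9863/4870 ≈ -2.0253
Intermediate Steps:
F(d, G) = 15 + 2*d (F(d, G) = (15 + d) + d = 15 + 2*d)
(39663 + F(-113, 0))/(-20*9 - 19300) = (39663 + (15 + 2*(-113)))/(-20*9 - 19300) = (39663 + (15 - 226))/(-180 - 19300) = (39663 - 211)/(-19480) = 39452*(-1/19480) = -9863/4870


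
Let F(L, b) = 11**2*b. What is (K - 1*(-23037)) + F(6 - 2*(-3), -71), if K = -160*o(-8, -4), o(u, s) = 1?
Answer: 14286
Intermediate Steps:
K = -160 (K = -160*1 = -160)
F(L, b) = 121*b
(K - 1*(-23037)) + F(6 - 2*(-3), -71) = (-160 - 1*(-23037)) + 121*(-71) = (-160 + 23037) - 8591 = 22877 - 8591 = 14286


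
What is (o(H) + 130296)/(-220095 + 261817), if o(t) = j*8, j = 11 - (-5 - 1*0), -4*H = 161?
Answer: 65212/20861 ≈ 3.1260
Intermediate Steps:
H = -161/4 (H = -1/4*161 = -161/4 ≈ -40.250)
j = 16 (j = 11 - (-5 + 0) = 11 - 1*(-5) = 11 + 5 = 16)
o(t) = 128 (o(t) = 16*8 = 128)
(o(H) + 130296)/(-220095 + 261817) = (128 + 130296)/(-220095 + 261817) = 130424/41722 = 130424*(1/41722) = 65212/20861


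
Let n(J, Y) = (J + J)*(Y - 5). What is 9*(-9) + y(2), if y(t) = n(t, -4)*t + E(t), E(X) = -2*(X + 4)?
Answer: -165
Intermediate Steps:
E(X) = -8 - 2*X (E(X) = -2*(4 + X) = -8 - 2*X)
n(J, Y) = 2*J*(-5 + Y) (n(J, Y) = (2*J)*(-5 + Y) = 2*J*(-5 + Y))
y(t) = -8 - 18*t² - 2*t (y(t) = (2*t*(-5 - 4))*t + (-8 - 2*t) = (2*t*(-9))*t + (-8 - 2*t) = (-18*t)*t + (-8 - 2*t) = -18*t² + (-8 - 2*t) = -8 - 18*t² - 2*t)
9*(-9) + y(2) = 9*(-9) + (-8 - 18*2² - 2*2) = -81 + (-8 - 18*4 - 4) = -81 + (-8 - 72 - 4) = -81 - 84 = -165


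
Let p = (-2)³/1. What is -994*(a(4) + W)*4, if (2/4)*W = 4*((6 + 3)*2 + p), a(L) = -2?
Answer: -310128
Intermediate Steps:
p = -8 (p = -8*1 = -8)
W = 80 (W = 2*(4*((6 + 3)*2 - 8)) = 2*(4*(9*2 - 8)) = 2*(4*(18 - 8)) = 2*(4*10) = 2*40 = 80)
-994*(a(4) + W)*4 = -994*(-2 + 80)*4 = -77532*4 = -994*312 = -310128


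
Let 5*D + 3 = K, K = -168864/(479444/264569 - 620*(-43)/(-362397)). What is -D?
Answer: 505969173477273/26046196520 ≈ 19426.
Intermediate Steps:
K = -505953545759361/5209239304 (K = -168864/(479444*(1/264569) + 26660*(-1/362397)) = -168864/(479444/264569 - 26660/362397) = -168864/166695657728/95879011893 = -168864*95879011893/166695657728 = -505953545759361/5209239304 ≈ -97126.)
D = -505969173477273/26046196520 (D = -⅗ + (⅕)*(-505953545759361/5209239304) = -⅗ - 505953545759361/26046196520 = -505969173477273/26046196520 ≈ -19426.)
-D = -1*(-505969173477273/26046196520) = 505969173477273/26046196520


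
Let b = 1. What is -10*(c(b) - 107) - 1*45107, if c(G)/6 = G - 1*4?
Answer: -43857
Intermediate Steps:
c(G) = -24 + 6*G (c(G) = 6*(G - 1*4) = 6*(G - 4) = 6*(-4 + G) = -24 + 6*G)
-10*(c(b) - 107) - 1*45107 = -10*((-24 + 6*1) - 107) - 1*45107 = -10*((-24 + 6) - 107) - 45107 = -10*(-18 - 107) - 45107 = -10*(-125) - 45107 = 1250 - 45107 = -43857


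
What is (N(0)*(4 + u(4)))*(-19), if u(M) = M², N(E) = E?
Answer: 0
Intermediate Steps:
(N(0)*(4 + u(4)))*(-19) = (0*(4 + 4²))*(-19) = (0*(4 + 16))*(-19) = (0*20)*(-19) = 0*(-19) = 0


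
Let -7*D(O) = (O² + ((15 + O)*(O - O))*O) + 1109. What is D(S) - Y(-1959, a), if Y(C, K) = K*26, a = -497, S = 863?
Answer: -93632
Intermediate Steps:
D(O) = -1109/7 - O²/7 (D(O) = -((O² + ((15 + O)*(O - O))*O) + 1109)/7 = -((O² + ((15 + O)*0)*O) + 1109)/7 = -((O² + 0*O) + 1109)/7 = -((O² + 0) + 1109)/7 = -(O² + 1109)/7 = -(1109 + O²)/7 = -1109/7 - O²/7)
Y(C, K) = 26*K
D(S) - Y(-1959, a) = (-1109/7 - ⅐*863²) - 26*(-497) = (-1109/7 - ⅐*744769) - 1*(-12922) = (-1109/7 - 744769/7) + 12922 = -106554 + 12922 = -93632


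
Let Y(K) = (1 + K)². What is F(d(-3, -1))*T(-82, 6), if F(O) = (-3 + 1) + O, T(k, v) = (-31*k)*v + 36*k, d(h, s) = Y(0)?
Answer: -12300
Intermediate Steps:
d(h, s) = 1 (d(h, s) = (1 + 0)² = 1² = 1)
T(k, v) = 36*k - 31*k*v (T(k, v) = -31*k*v + 36*k = 36*k - 31*k*v)
F(O) = -2 + O
F(d(-3, -1))*T(-82, 6) = (-2 + 1)*(-82*(36 - 31*6)) = -(-82)*(36 - 186) = -(-82)*(-150) = -1*12300 = -12300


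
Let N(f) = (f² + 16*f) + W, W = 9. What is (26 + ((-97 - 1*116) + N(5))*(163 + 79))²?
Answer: 572740624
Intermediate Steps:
N(f) = 9 + f² + 16*f (N(f) = (f² + 16*f) + 9 = 9 + f² + 16*f)
(26 + ((-97 - 1*116) + N(5))*(163 + 79))² = (26 + ((-97 - 1*116) + (9 + 5² + 16*5))*(163 + 79))² = (26 + ((-97 - 116) + (9 + 25 + 80))*242)² = (26 + (-213 + 114)*242)² = (26 - 99*242)² = (26 - 23958)² = (-23932)² = 572740624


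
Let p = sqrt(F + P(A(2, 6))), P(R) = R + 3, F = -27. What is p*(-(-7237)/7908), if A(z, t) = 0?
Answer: 7237*I*sqrt(6)/3954 ≈ 4.4833*I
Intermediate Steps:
P(R) = 3 + R
p = 2*I*sqrt(6) (p = sqrt(-27 + (3 + 0)) = sqrt(-27 + 3) = sqrt(-24) = 2*I*sqrt(6) ≈ 4.899*I)
p*(-(-7237)/7908) = (2*I*sqrt(6))*(-(-7237)/7908) = (2*I*sqrt(6))*(-1*(-7237/7908)) = (2*I*sqrt(6))*(7237/7908) = 7237*I*sqrt(6)/3954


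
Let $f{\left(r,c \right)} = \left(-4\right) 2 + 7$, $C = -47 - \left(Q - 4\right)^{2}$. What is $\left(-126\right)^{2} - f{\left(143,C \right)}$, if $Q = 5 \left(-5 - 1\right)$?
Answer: $15877$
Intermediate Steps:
$Q = -30$ ($Q = 5 \left(-6\right) = -30$)
$C = -1203$ ($C = -47 - \left(-30 - 4\right)^{2} = -47 - \left(-34\right)^{2} = -47 - 1156 = -1203$)
$f{\left(r,c \right)} = -1$ ($f{\left(r,c \right)} = -8 + 7 = -1$)
$\left(-126\right)^{2} - f{\left(143,C \right)} = \left(-126\right)^{2} - -1 = 15876 + 1 = 15877$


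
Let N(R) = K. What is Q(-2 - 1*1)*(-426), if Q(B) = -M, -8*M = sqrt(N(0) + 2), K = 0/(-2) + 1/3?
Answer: -71*sqrt(21)/4 ≈ -81.341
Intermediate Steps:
K = 1/3 (K = 0*(-1/2) + 1*(1/3) = 0 + 1/3 = 1/3 ≈ 0.33333)
N(R) = 1/3
M = -sqrt(21)/24 (M = -sqrt(1/3 + 2)/8 = -sqrt(21)/24 ≈ -0.19094)
Q(B) = sqrt(21)/24 (Q(B) = -(-1)*sqrt(21)/24 = sqrt(21)/24)
Q(-2 - 1*1)*(-426) = (sqrt(21)/24)*(-426) = -71*sqrt(21)/4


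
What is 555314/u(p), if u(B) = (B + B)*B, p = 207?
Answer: 277657/42849 ≈ 6.4799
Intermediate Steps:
u(B) = 2*B² (u(B) = (2*B)*B = 2*B²)
555314/u(p) = 555314/((2*207²)) = 555314/((2*42849)) = 555314/85698 = 555314*(1/85698) = 277657/42849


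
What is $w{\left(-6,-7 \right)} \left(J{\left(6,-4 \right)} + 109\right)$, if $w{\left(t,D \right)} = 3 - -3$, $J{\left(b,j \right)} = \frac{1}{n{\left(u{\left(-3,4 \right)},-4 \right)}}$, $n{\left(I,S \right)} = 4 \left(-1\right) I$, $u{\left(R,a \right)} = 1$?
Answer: $\frac{1305}{2} \approx 652.5$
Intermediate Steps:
$n{\left(I,S \right)} = - 4 I$
$J{\left(b,j \right)} = - \frac{1}{4}$ ($J{\left(b,j \right)} = \frac{1}{\left(-4\right) 1} = \frac{1}{-4} = - \frac{1}{4}$)
$w{\left(t,D \right)} = 6$ ($w{\left(t,D \right)} = 3 + 3 = 6$)
$w{\left(-6,-7 \right)} \left(J{\left(6,-4 \right)} + 109\right) = 6 \left(- \frac{1}{4} + 109\right) = 6 \cdot \frac{435}{4} = \frac{1305}{2}$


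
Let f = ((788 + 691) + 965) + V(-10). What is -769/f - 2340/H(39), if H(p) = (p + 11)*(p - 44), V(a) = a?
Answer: 550331/60850 ≈ 9.0441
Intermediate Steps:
H(p) = (-44 + p)*(11 + p) (H(p) = (11 + p)*(-44 + p) = (-44 + p)*(11 + p))
f = 2434 (f = ((788 + 691) + 965) - 10 = (1479 + 965) - 10 = 2444 - 10 = 2434)
-769/f - 2340/H(39) = -769/2434 - 2340/(-484 + 39**2 - 33*39) = -769*1/2434 - 2340/(-484 + 1521 - 1287) = -769/2434 - 2340/(-250) = -769/2434 - 2340*(-1/250) = -769/2434 + 234/25 = 550331/60850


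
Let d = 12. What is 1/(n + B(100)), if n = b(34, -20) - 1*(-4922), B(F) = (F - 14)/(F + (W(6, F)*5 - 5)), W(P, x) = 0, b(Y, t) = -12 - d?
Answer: 95/465396 ≈ 0.00020413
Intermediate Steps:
b(Y, t) = -24 (b(Y, t) = -12 - 1*12 = -12 - 12 = -24)
B(F) = (-14 + F)/(-5 + F) (B(F) = (F - 14)/(F + (0*5 - 5)) = (-14 + F)/(F + (0 - 5)) = (-14 + F)/(F - 5) = (-14 + F)/(-5 + F))
n = 4898 (n = -24 - 1*(-4922) = -24 + 4922 = 4898)
1/(n + B(100)) = 1/(4898 + (-14 + 100)/(-5 + 100)) = 1/(4898 + 86/95) = 1/(465396/95) = 95/465396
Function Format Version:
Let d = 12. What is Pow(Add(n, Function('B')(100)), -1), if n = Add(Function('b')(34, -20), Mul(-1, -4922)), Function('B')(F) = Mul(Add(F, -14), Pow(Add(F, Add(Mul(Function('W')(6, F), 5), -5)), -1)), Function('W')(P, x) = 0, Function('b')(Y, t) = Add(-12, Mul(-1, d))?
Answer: Rational(95, 465396) ≈ 0.00020413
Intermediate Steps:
Function('b')(Y, t) = -24 (Function('b')(Y, t) = Add(-12, Mul(-1, 12)) = Add(-12, -12) = -24)
Function('B')(F) = Mul(Pow(Add(-5, F), -1), Add(-14, F)) (Function('B')(F) = Mul(Add(F, -14), Pow(Add(F, Add(Mul(0, 5), -5)), -1)) = Mul(Add(-14, F), Pow(Add(F, Add(0, -5)), -1)) = Mul(Add(-14, F), Pow(Add(F, -5), -1)) = Mul(Add(-14, F), Pow(Add(-5, F), -1)) = Mul(Pow(Add(-5, F), -1), Add(-14, F)))
n = 4898 (n = Add(-24, Mul(-1, -4922)) = Add(-24, 4922) = 4898)
Pow(Add(n, Function('B')(100)), -1) = Pow(Add(4898, Mul(Pow(Add(-5, 100), -1), Add(-14, 100))), -1) = Pow(Add(4898, Mul(Pow(95, -1), 86)), -1) = Pow(Add(4898, Mul(Rational(1, 95), 86)), -1) = Pow(Add(4898, Rational(86, 95)), -1) = Pow(Rational(465396, 95), -1) = Rational(95, 465396)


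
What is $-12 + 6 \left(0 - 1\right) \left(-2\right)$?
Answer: $0$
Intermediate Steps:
$-12 + 6 \left(0 - 1\right) \left(-2\right) = -12 + 6 \left(\left(-1\right) \left(-2\right)\right) = -12 + 6 \cdot 2 = -12 + 12 = 0$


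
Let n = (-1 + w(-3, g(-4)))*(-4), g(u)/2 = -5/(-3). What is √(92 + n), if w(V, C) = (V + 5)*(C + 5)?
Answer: 2*√66/3 ≈ 5.4160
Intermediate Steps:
g(u) = 10/3 (g(u) = 2*(-5/(-3)) = 2*(-5*(-⅓)) = 2*(5/3) = 10/3)
w(V, C) = (5 + C)*(5 + V) (w(V, C) = (5 + V)*(5 + C) = (5 + C)*(5 + V))
n = -188/3 (n = (-1 + (25 + 5*(10/3) + 5*(-3) + (10/3)*(-3)))*(-4) = (-1 + (25 + 50/3 - 15 - 10))*(-4) = (-1 + 50/3)*(-4) = (47/3)*(-4) = -188/3 ≈ -62.667)
√(92 + n) = √(92 - 188/3) = √(88/3) = 2*√66/3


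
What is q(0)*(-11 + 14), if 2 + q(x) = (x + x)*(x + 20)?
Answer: -6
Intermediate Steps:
q(x) = -2 + 2*x*(20 + x) (q(x) = -2 + (x + x)*(x + 20) = -2 + (2*x)*(20 + x) = -2 + 2*x*(20 + x))
q(0)*(-11 + 14) = (-2 + 2*0² + 40*0)*(-11 + 14) = (-2 + 2*0 + 0)*3 = (-2 + 0 + 0)*3 = -2*3 = -6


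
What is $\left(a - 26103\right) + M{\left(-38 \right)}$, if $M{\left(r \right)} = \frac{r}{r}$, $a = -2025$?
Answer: $-28127$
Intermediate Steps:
$M{\left(r \right)} = 1$
$\left(a - 26103\right) + M{\left(-38 \right)} = \left(-2025 - 26103\right) + 1 = -28128 + 1 = -28127$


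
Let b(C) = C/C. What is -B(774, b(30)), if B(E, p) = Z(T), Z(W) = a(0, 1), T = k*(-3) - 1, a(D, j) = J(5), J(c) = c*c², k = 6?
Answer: -125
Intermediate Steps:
J(c) = c³
a(D, j) = 125 (a(D, j) = 5³ = 125)
T = -19 (T = 6*(-3) - 1 = -18 - 1 = -19)
b(C) = 1
Z(W) = 125
B(E, p) = 125
-B(774, b(30)) = -1*125 = -125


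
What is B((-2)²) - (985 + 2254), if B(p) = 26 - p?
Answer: -3217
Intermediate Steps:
B((-2)²) - (985 + 2254) = (26 - 1*(-2)²) - (985 + 2254) = (26 - 1*4) - 1*3239 = (26 - 4) - 3239 = 22 - 3239 = -3217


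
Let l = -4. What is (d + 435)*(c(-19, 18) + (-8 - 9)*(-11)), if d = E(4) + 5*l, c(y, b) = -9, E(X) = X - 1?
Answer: 74404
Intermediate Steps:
E(X) = -1 + X
d = -17 (d = (-1 + 4) + 5*(-4) = 3 - 20 = -17)
(d + 435)*(c(-19, 18) + (-8 - 9)*(-11)) = (-17 + 435)*(-9 + (-8 - 9)*(-11)) = 418*(-9 - 17*(-11)) = 418*(-9 + 187) = 418*178 = 74404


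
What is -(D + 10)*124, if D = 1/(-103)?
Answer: -127596/103 ≈ -1238.8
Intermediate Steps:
D = -1/103 ≈ -0.0097087
-(D + 10)*124 = -(-1/103 + 10)*124 = -1029*124/103 = -1*127596/103 = -127596/103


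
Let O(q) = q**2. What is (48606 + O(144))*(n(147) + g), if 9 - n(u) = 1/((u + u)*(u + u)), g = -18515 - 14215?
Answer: -4669477661407/2058 ≈ -2.2689e+9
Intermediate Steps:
g = -32730
n(u) = 9 - 1/(4*u**2) (n(u) = 9 - 1/((u + u)*(u + u)) = 9 - 1/((2*u)*(2*u)) = 9 - 1/(4*u**2))
(48606 + O(144))*(n(147) + g) = (48606 + 144**2)*((9 - 1/4/147**2) - 32730) = (48606 + 20736)*((9 - 1/4*1/21609) - 32730) = 69342*((9 - 1/86436) - 32730) = 69342*(777923/86436 - 32730) = 69342*(-2828272357/86436) = -4669477661407/2058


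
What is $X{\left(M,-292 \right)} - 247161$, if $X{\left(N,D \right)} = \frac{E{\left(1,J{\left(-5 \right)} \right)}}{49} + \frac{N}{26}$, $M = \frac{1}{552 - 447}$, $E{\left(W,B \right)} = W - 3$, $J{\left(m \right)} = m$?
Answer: $- \frac{4723247483}{19110} \approx -2.4716 \cdot 10^{5}$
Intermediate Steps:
$E{\left(W,B \right)} = -3 + W$
$M = \frac{1}{105} \approx 0.0095238$
$X{\left(N,D \right)} = - \frac{2}{49} + \frac{N}{26}$ ($X{\left(N,D \right)} = \frac{-3 + 1}{49} + \frac{N}{26} = \left(-2\right) \frac{1}{49} + N \frac{1}{26} = - \frac{2}{49} + \frac{N}{26}$)
$X{\left(M,-292 \right)} - 247161 = \left(- \frac{2}{49} + \frac{1}{26} \cdot \frac{1}{105}\right) - 247161 = \left(- \frac{2}{49} + \frac{1}{2730}\right) - 247161 = - \frac{773}{19110} - 247161 = - \frac{4723247483}{19110}$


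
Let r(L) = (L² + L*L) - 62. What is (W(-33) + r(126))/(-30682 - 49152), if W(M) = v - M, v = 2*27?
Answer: -31777/79834 ≈ -0.39804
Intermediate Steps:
v = 54
r(L) = -62 + 2*L² (r(L) = (L² + L²) - 62 = 2*L² - 62 = -62 + 2*L²)
W(M) = 54 - M
(W(-33) + r(126))/(-30682 - 49152) = ((54 - 1*(-33)) + (-62 + 2*126²))/(-30682 - 49152) = ((54 + 33) + (-62 + 2*15876))/(-79834) = (87 + (-62 + 31752))*(-1/79834) = (87 + 31690)*(-1/79834) = 31777*(-1/79834) = -31777/79834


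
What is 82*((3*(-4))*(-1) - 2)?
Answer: 820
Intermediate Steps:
82*((3*(-4))*(-1) - 2) = 82*(-12*(-1) - 2) = 82*(12 - 2) = 82*10 = 820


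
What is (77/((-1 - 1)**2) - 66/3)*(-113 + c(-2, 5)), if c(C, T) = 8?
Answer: 1155/4 ≈ 288.75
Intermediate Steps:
(77/((-1 - 1)**2) - 66/3)*(-113 + c(-2, 5)) = (77/((-1 - 1)**2) - 66/3)*(-113 + 8) = (77/((-2)**2) - 66*1/3)*(-105) = (77/4 - 22)*(-105) = -11/4*(-105) = 1155/4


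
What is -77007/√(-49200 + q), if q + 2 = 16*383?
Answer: 25669*I*√4786/4786 ≈ 371.04*I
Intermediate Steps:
q = 6126 (q = -2 + 16*383 = -2 + 6128 = 6126)
-77007/√(-49200 + q) = -77007/√(-49200 + 6126) = -77007*(-I*√4786/14358) = -(-25669)*I*√4786/4786 = 25669*I*√4786/4786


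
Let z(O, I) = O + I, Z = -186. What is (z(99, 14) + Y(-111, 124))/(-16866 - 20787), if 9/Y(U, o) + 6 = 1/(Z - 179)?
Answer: -244298/82497723 ≈ -0.0029613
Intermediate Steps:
Y(U, o) = -3285/2191 (Y(U, o) = 9/(-6 + 1/(-186 - 179)) = 9/(-6 + 1/(-365)) = 9/(-6 - 1/365) = 9/(-2191/365) = 9*(-365/2191) = -3285/2191)
z(O, I) = I + O
(z(99, 14) + Y(-111, 124))/(-16866 - 20787) = ((14 + 99) - 3285/2191)/(-16866 - 20787) = (113 - 3285/2191)/(-37653) = (244298/2191)*(-1/37653) = -244298/82497723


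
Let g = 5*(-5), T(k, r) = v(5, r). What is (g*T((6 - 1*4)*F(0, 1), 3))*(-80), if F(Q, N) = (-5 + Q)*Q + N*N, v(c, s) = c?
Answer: 10000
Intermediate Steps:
F(Q, N) = N² + Q*(-5 + Q) (F(Q, N) = Q*(-5 + Q) + N² = N² + Q*(-5 + Q))
T(k, r) = 5
g = -25
(g*T((6 - 1*4)*F(0, 1), 3))*(-80) = -25*5*(-80) = -125*(-80) = 10000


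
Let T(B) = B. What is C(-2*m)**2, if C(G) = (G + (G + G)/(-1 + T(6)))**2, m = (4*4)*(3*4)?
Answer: 52205595918336/625 ≈ 8.3529e+10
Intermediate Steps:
m = 192 (m = 16*12 = 192)
C(G) = 49*G**2/25 (C(G) = (G + (G + G)/(-1 + 6))**2 = (G + (2*G)/5)**2 = (G + (2*G)*(1/5))**2 = (G + 2*G/5)**2 = (7*G/5)**2 = 49*G**2/25)
C(-2*m)**2 = (49*(-2*192)**2/25)**2 = ((49/25)*(-384)**2)**2 = ((49/25)*147456)**2 = (7225344/25)**2 = 52205595918336/625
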